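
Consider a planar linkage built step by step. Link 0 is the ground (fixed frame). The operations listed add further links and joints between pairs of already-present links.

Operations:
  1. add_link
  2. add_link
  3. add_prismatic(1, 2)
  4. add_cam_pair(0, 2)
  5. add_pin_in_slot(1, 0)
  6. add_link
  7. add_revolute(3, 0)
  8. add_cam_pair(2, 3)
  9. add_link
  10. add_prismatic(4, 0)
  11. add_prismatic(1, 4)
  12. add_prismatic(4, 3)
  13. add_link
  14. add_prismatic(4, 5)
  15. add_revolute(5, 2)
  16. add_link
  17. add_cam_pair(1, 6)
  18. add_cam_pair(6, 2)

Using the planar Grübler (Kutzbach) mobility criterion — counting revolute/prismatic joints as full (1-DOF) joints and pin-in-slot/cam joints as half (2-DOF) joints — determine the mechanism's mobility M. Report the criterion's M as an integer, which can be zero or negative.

(L,J1,J2)=(1,0,0); link0 fixed
link1: (2,0,0)
link2: (3,0,0)
P 1-2 [J1]: (3,1,0)
C 0-2 [J2]: (3,1,1)
PS 1-0 [J2]: (3,1,2)
link3: (4,1,2)
R 3-0 [J1]: (4,2,2)
C 2-3 [J2]: (4,2,3)
link4: (5,2,3)
P 4-0 [J1]: (5,3,3)
P 1-4 [J1]: (5,4,3)
P 4-3 [J1]: (5,5,3)
link5: (6,5,3)
P 4-5 [J1]: (6,6,3)
R 5-2 [J1]: (6,7,3)
link6: (7,7,3)
C 1-6 [J2]: (7,7,4)
C 6-2 [J2]: (7,7,5)
Grübler: 3·6 − 2·7 − 5 = -1

M = -1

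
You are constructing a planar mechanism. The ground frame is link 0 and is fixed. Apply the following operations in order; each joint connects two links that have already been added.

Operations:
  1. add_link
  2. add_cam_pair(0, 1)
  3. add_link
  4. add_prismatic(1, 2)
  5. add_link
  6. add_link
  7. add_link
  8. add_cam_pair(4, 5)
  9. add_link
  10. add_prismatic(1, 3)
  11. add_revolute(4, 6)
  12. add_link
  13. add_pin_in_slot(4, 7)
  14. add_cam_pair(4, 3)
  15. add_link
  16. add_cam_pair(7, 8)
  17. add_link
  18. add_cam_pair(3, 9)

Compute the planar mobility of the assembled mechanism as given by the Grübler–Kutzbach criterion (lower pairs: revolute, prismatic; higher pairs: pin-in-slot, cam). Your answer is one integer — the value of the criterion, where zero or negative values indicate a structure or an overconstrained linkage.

M = 15

L=1 J1=0 J2=0
add link → L=2 J1=0 J2=0
C@0,1 dof=2 J2 → L=2 J1=0 J2=1
add link → L=3 J1=0 J2=1
P@1,2 dof=1 J1 → L=3 J1=1 J2=1
add link → L=4 J1=1 J2=1
add link → L=5 J1=1 J2=1
add link → L=6 J1=1 J2=1
C@4,5 dof=2 J2 → L=6 J1=1 J2=2
add link → L=7 J1=1 J2=2
P@1,3 dof=1 J1 → L=7 J1=2 J2=2
R@4,6 dof=1 J1 → L=7 J1=3 J2=2
add link → L=8 J1=3 J2=2
PS@4,7 dof=2 J2 → L=8 J1=3 J2=3
C@4,3 dof=2 J2 → L=8 J1=3 J2=4
add link → L=9 J1=3 J2=4
C@7,8 dof=2 J2 → L=9 J1=3 J2=5
add link → L=10 J1=3 J2=5
C@3,9 dof=2 J2 → L=10 J1=3 J2=6
M=3(L−1)−2J1−J2=3·9−2·3−6=15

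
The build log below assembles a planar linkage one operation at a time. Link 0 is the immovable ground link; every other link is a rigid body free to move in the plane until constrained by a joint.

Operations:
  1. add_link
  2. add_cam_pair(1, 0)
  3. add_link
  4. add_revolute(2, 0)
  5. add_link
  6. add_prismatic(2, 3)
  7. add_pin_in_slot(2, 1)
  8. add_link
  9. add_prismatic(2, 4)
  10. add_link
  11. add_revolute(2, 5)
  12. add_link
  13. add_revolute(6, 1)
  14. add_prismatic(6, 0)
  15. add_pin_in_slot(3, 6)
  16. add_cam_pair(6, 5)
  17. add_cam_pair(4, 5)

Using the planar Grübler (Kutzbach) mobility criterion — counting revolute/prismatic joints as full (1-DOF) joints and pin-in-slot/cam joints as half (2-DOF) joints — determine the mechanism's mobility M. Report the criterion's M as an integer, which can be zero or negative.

[1;0;0] (link 0 is ground)
L+ [2;0;0]
C(1,0)∈J2 [2;0;1]
L+ [3;0;1]
R(2,0)∈J1 [3;1;1]
L+ [4;1;1]
P(2,3)∈J1 [4;2;1]
PS(2,1)∈J2 [4;2;2]
L+ [5;2;2]
P(2,4)∈J1 [5;3;2]
L+ [6;3;2]
R(2,5)∈J1 [6;4;2]
L+ [7;4;2]
R(6,1)∈J1 [7;5;2]
P(6,0)∈J1 [7;6;2]
PS(3,6)∈J2 [7;6;3]
C(6,5)∈J2 [7;6;4]
C(4,5)∈J2 [7;6;5]
mobility = 18 − 12 − 5 = 1

M = 1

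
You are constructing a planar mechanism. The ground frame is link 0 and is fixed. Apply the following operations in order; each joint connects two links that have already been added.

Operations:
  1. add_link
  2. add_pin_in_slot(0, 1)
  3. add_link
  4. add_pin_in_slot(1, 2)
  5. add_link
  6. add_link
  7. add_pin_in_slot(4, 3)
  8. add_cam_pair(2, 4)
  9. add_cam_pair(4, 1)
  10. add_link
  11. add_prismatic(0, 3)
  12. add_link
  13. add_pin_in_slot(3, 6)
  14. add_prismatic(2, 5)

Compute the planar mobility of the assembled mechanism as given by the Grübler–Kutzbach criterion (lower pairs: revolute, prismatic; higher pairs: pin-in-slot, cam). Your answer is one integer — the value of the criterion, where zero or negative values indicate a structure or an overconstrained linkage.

ground; <1,0,0>
#1 <2,0,0>
PS:0↔1 J2 <2,0,1>
#2 <3,0,1>
PS:1↔2 J2 <3,0,2>
#3 <4,0,2>
#4 <5,0,2>
PS:4↔3 J2 <5,0,3>
C:2↔4 J2 <5,0,4>
C:4↔1 J2 <5,0,5>
#5 <6,0,5>
P:0↔3 J1 <6,1,5>
#6 <7,1,5>
PS:3↔6 J2 <7,1,6>
P:2↔5 J1 <7,2,6>
3×6 − 2×2 − 1×6 = 8

M = 8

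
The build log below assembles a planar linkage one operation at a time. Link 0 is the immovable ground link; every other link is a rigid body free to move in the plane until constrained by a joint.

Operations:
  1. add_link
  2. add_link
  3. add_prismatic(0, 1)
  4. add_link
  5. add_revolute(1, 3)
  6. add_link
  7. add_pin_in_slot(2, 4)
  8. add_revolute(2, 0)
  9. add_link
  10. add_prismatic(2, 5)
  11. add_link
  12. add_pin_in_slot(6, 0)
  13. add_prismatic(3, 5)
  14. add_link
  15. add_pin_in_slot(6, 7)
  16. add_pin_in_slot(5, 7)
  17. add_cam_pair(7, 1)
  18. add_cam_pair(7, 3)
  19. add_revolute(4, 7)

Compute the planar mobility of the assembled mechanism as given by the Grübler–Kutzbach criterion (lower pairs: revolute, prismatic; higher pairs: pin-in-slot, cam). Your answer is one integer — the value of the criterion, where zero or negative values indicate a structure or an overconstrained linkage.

(L,J1,J2)=(1,0,0); link0 fixed
link1: (2,0,0)
link2: (3,0,0)
P 0-1 [J1]: (3,1,0)
link3: (4,1,0)
R 1-3 [J1]: (4,2,0)
link4: (5,2,0)
PS 2-4 [J2]: (5,2,1)
R 2-0 [J1]: (5,3,1)
link5: (6,3,1)
P 2-5 [J1]: (6,4,1)
link6: (7,4,1)
PS 6-0 [J2]: (7,4,2)
P 3-5 [J1]: (7,5,2)
link7: (8,5,2)
PS 6-7 [J2]: (8,5,3)
PS 5-7 [J2]: (8,5,4)
C 7-1 [J2]: (8,5,5)
C 7-3 [J2]: (8,5,6)
R 4-7 [J1]: (8,6,6)
Grübler: 3·7 − 2·6 − 6 = 3

M = 3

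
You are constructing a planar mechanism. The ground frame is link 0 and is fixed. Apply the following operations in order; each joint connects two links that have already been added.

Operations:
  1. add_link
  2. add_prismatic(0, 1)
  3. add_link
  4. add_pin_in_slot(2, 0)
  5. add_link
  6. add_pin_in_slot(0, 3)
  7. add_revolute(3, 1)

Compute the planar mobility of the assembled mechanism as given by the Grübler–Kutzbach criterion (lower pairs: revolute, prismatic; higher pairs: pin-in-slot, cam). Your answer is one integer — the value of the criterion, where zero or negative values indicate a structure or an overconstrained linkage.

[1;0;0] (link 0 is ground)
L+ [2;0;0]
P(0,1)∈J1 [2;1;0]
L+ [3;1;0]
PS(2,0)∈J2 [3;1;1]
L+ [4;1;1]
PS(0,3)∈J2 [4;1;2]
R(3,1)∈J1 [4;2;2]
mobility = 9 − 4 − 2 = 3

M = 3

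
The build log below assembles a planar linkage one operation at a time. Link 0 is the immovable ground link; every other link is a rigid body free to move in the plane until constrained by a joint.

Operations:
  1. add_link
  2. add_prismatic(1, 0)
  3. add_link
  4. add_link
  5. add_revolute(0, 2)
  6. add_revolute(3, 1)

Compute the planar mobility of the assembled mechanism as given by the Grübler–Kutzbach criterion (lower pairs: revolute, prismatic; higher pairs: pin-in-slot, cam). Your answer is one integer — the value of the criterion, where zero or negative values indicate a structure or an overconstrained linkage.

(L,J1,J2)=(1,0,0); link0 fixed
link1: (2,0,0)
P 1-0 [J1]: (2,1,0)
link2: (3,1,0)
link3: (4,1,0)
R 0-2 [J1]: (4,2,0)
R 3-1 [J1]: (4,3,0)
Grübler: 3·3 − 2·3 − 0 = 3

M = 3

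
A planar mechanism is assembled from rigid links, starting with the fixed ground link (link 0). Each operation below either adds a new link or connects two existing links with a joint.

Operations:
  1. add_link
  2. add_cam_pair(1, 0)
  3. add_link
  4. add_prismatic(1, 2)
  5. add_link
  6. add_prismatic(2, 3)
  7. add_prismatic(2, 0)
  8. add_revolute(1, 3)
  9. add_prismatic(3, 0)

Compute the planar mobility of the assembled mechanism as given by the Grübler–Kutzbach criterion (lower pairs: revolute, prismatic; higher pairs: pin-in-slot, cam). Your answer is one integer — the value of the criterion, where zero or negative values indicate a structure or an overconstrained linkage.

M = -2

[1;0;0] (link 0 is ground)
L+ [2;0;0]
C(1,0)∈J2 [2;0;1]
L+ [3;0;1]
P(1,2)∈J1 [3;1;1]
L+ [4;1;1]
P(2,3)∈J1 [4;2;1]
P(2,0)∈J1 [4;3;1]
R(1,3)∈J1 [4;4;1]
P(3,0)∈J1 [4;5;1]
mobility = 9 − 10 − 1 = -2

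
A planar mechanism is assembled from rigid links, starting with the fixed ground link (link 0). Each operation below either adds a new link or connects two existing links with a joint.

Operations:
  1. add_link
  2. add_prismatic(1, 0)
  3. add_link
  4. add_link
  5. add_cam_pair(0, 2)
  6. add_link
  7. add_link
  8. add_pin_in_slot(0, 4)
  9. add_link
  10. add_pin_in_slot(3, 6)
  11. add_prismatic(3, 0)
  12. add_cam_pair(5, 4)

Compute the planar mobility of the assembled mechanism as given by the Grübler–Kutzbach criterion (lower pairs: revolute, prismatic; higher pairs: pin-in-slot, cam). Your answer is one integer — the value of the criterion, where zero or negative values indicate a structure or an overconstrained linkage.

[1;0;0] (link 0 is ground)
L+ [2;0;0]
P(1,0)∈J1 [2;1;0]
L+ [3;1;0]
L+ [4;1;0]
C(0,2)∈J2 [4;1;1]
L+ [5;1;1]
L+ [6;1;1]
PS(0,4)∈J2 [6;1;2]
L+ [7;1;2]
PS(3,6)∈J2 [7;1;3]
P(3,0)∈J1 [7;2;3]
C(5,4)∈J2 [7;2;4]
mobility = 18 − 4 − 4 = 10

M = 10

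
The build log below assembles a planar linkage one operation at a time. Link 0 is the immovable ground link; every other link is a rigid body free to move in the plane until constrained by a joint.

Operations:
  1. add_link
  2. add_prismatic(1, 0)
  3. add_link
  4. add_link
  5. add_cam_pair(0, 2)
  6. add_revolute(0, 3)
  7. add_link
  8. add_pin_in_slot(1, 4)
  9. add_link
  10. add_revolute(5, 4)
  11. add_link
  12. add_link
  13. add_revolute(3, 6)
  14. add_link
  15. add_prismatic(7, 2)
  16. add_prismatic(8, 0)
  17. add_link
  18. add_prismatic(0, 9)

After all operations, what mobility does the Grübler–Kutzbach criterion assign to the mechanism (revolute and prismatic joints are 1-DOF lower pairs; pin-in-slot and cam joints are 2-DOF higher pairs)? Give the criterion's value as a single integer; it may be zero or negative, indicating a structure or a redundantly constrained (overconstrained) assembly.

M = 11

link 0 = ground. State L|J1|J2 = 1|0|0
+link1  2|0|0
P(1,0) f=1→J1  2|1|0
+link2  3|1|0
+link3  4|1|0
C(0,2) f=2→J2  4|1|1
R(0,3) f=1→J1  4|2|1
+link4  5|2|1
PS(1,4) f=2→J2  5|2|2
+link5  6|2|2
R(5,4) f=1→J1  6|3|2
+link6  7|3|2
+link7  8|3|2
R(3,6) f=1→J1  8|4|2
+link8  9|4|2
P(7,2) f=1→J1  9|5|2
P(8,0) f=1→J1  9|6|2
+link9  10|6|2
P(0,9) f=1→J1  10|7|2
M = 3(10−1)−2·7−2 = 27−14−2 = 11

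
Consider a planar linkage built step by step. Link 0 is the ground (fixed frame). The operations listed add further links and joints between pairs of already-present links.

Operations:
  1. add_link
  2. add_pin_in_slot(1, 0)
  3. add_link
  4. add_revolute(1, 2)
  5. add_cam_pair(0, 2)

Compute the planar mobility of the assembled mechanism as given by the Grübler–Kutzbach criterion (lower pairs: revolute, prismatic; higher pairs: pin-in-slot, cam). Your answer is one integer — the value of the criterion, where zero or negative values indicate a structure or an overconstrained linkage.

[1;0;0] (link 0 is ground)
L+ [2;0;0]
PS(1,0)∈J2 [2;0;1]
L+ [3;0;1]
R(1,2)∈J1 [3;1;1]
C(0,2)∈J2 [3;1;2]
mobility = 6 − 2 − 2 = 2

M = 2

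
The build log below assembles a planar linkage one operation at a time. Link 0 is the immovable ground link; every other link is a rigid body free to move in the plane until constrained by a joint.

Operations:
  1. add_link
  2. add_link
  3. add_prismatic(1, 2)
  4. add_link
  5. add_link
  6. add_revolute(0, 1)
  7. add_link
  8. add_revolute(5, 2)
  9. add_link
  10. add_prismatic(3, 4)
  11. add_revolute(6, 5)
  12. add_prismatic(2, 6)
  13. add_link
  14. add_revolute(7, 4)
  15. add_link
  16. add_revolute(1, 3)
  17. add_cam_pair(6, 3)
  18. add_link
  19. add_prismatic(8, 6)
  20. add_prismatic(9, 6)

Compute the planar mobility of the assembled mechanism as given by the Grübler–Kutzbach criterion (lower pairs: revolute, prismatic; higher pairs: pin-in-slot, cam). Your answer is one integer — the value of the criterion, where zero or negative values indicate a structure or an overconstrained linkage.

M = 6

[1;0;0] (link 0 is ground)
L+ [2;0;0]
L+ [3;0;0]
P(1,2)∈J1 [3;1;0]
L+ [4;1;0]
L+ [5;1;0]
R(0,1)∈J1 [5;2;0]
L+ [6;2;0]
R(5,2)∈J1 [6;3;0]
L+ [7;3;0]
P(3,4)∈J1 [7;4;0]
R(6,5)∈J1 [7;5;0]
P(2,6)∈J1 [7;6;0]
L+ [8;6;0]
R(7,4)∈J1 [8;7;0]
L+ [9;7;0]
R(1,3)∈J1 [9;8;0]
C(6,3)∈J2 [9;8;1]
L+ [10;8;1]
P(8,6)∈J1 [10;9;1]
P(9,6)∈J1 [10;10;1]
mobility = 27 − 20 − 1 = 6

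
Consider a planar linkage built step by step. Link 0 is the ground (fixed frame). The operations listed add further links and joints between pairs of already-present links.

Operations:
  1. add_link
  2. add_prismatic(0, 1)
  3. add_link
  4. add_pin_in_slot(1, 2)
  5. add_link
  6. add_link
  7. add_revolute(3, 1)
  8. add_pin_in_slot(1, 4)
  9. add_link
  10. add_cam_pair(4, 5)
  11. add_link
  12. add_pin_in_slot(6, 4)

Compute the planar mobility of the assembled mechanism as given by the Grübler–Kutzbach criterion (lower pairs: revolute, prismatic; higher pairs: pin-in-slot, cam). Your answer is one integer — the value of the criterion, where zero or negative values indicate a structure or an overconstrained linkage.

M = 10

ground; <1,0,0>
#1 <2,0,0>
P:0↔1 J1 <2,1,0>
#2 <3,1,0>
PS:1↔2 J2 <3,1,1>
#3 <4,1,1>
#4 <5,1,1>
R:3↔1 J1 <5,2,1>
PS:1↔4 J2 <5,2,2>
#5 <6,2,2>
C:4↔5 J2 <6,2,3>
#6 <7,2,3>
PS:6↔4 J2 <7,2,4>
3×6 − 2×2 − 1×4 = 10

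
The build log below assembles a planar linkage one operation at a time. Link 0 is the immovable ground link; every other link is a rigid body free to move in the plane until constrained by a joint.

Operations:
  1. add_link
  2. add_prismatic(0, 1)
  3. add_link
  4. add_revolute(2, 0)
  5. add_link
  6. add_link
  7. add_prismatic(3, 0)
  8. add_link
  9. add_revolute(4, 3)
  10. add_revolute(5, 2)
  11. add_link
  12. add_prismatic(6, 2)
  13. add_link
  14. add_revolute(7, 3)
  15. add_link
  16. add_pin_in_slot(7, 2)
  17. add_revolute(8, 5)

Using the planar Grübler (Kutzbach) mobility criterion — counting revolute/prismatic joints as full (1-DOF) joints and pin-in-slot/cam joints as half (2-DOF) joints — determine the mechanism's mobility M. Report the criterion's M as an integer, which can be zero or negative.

[1;0;0] (link 0 is ground)
L+ [2;0;0]
P(0,1)∈J1 [2;1;0]
L+ [3;1;0]
R(2,0)∈J1 [3;2;0]
L+ [4;2;0]
L+ [5;2;0]
P(3,0)∈J1 [5;3;0]
L+ [6;3;0]
R(4,3)∈J1 [6;4;0]
R(5,2)∈J1 [6;5;0]
L+ [7;5;0]
P(6,2)∈J1 [7;6;0]
L+ [8;6;0]
R(7,3)∈J1 [8;7;0]
L+ [9;7;0]
PS(7,2)∈J2 [9;7;1]
R(8,5)∈J1 [9;8;1]
mobility = 24 − 16 − 1 = 7

M = 7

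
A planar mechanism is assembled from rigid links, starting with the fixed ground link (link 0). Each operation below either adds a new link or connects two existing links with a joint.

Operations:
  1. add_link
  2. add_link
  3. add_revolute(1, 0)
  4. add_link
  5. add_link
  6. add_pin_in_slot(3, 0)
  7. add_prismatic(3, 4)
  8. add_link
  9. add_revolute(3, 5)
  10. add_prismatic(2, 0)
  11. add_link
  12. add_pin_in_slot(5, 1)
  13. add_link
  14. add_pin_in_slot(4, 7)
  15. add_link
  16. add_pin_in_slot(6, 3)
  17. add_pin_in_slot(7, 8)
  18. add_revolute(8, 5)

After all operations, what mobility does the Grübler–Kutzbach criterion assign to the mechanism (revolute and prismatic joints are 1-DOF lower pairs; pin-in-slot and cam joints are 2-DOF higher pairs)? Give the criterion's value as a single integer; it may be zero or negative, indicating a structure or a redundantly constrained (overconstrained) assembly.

[1;0;0] (link 0 is ground)
L+ [2;0;0]
L+ [3;0;0]
R(1,0)∈J1 [3;1;0]
L+ [4;1;0]
L+ [5;1;0]
PS(3,0)∈J2 [5;1;1]
P(3,4)∈J1 [5;2;1]
L+ [6;2;1]
R(3,5)∈J1 [6;3;1]
P(2,0)∈J1 [6;4;1]
L+ [7;4;1]
PS(5,1)∈J2 [7;4;2]
L+ [8;4;2]
PS(4,7)∈J2 [8;4;3]
L+ [9;4;3]
PS(6,3)∈J2 [9;4;4]
PS(7,8)∈J2 [9;4;5]
R(8,5)∈J1 [9;5;5]
mobility = 24 − 10 − 5 = 9

M = 9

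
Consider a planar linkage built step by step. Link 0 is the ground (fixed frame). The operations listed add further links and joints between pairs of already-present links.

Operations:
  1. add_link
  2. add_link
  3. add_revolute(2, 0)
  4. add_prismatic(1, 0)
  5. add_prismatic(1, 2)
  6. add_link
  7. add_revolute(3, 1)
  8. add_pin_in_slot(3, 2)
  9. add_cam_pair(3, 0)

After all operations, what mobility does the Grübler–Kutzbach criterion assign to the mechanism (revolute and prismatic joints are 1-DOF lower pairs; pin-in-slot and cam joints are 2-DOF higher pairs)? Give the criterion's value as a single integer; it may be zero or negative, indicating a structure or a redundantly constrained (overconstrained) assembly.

[1;0;0] (link 0 is ground)
L+ [2;0;0]
L+ [3;0;0]
R(2,0)∈J1 [3;1;0]
P(1,0)∈J1 [3;2;0]
P(1,2)∈J1 [3;3;0]
L+ [4;3;0]
R(3,1)∈J1 [4;4;0]
PS(3,2)∈J2 [4;4;1]
C(3,0)∈J2 [4;4;2]
mobility = 9 − 8 − 2 = -1

M = -1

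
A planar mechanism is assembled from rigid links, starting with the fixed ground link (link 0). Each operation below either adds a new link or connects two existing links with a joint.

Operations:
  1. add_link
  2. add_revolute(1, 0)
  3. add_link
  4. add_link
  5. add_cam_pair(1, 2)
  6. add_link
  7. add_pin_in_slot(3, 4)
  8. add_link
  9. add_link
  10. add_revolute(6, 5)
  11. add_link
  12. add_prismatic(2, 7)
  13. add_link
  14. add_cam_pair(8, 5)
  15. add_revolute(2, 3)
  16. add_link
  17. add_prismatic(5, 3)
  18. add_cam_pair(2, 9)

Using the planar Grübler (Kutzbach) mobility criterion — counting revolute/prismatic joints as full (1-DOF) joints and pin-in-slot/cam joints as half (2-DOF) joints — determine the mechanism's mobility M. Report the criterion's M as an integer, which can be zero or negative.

M = 13

L=1 J1=0 J2=0
add link → L=2 J1=0 J2=0
R@1,0 dof=1 J1 → L=2 J1=1 J2=0
add link → L=3 J1=1 J2=0
add link → L=4 J1=1 J2=0
C@1,2 dof=2 J2 → L=4 J1=1 J2=1
add link → L=5 J1=1 J2=1
PS@3,4 dof=2 J2 → L=5 J1=1 J2=2
add link → L=6 J1=1 J2=2
add link → L=7 J1=1 J2=2
R@6,5 dof=1 J1 → L=7 J1=2 J2=2
add link → L=8 J1=2 J2=2
P@2,7 dof=1 J1 → L=8 J1=3 J2=2
add link → L=9 J1=3 J2=2
C@8,5 dof=2 J2 → L=9 J1=3 J2=3
R@2,3 dof=1 J1 → L=9 J1=4 J2=3
add link → L=10 J1=4 J2=3
P@5,3 dof=1 J1 → L=10 J1=5 J2=3
C@2,9 dof=2 J2 → L=10 J1=5 J2=4
M=3(L−1)−2J1−J2=3·9−2·5−4=13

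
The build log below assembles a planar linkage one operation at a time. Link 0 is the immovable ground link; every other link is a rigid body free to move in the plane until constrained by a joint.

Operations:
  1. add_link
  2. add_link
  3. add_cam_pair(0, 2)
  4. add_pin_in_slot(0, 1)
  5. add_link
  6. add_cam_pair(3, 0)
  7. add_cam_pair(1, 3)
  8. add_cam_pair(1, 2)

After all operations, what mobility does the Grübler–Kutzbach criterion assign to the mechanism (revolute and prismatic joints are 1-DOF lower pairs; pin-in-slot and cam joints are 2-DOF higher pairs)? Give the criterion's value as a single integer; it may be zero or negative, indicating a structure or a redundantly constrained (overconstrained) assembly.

link 0 = ground. State L|J1|J2 = 1|0|0
+link1  2|0|0
+link2  3|0|0
C(0,2) f=2→J2  3|0|1
PS(0,1) f=2→J2  3|0|2
+link3  4|0|2
C(3,0) f=2→J2  4|0|3
C(1,3) f=2→J2  4|0|4
C(1,2) f=2→J2  4|0|5
M = 3(4−1)−2·0−5 = 9−0−5 = 4

M = 4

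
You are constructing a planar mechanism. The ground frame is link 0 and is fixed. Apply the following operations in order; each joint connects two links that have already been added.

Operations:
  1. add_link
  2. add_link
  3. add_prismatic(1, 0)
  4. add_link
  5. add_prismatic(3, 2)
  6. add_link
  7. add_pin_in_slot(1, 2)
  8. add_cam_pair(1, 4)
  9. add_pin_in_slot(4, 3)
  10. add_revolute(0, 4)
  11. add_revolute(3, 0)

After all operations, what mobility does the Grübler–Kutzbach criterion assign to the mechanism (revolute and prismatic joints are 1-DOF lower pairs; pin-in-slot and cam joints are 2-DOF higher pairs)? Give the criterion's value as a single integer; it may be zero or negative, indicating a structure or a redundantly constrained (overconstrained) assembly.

[1;0;0] (link 0 is ground)
L+ [2;0;0]
L+ [3;0;0]
P(1,0)∈J1 [3;1;0]
L+ [4;1;0]
P(3,2)∈J1 [4;2;0]
L+ [5;2;0]
PS(1,2)∈J2 [5;2;1]
C(1,4)∈J2 [5;2;2]
PS(4,3)∈J2 [5;2;3]
R(0,4)∈J1 [5;3;3]
R(3,0)∈J1 [5;4;3]
mobility = 12 − 8 − 3 = 1

M = 1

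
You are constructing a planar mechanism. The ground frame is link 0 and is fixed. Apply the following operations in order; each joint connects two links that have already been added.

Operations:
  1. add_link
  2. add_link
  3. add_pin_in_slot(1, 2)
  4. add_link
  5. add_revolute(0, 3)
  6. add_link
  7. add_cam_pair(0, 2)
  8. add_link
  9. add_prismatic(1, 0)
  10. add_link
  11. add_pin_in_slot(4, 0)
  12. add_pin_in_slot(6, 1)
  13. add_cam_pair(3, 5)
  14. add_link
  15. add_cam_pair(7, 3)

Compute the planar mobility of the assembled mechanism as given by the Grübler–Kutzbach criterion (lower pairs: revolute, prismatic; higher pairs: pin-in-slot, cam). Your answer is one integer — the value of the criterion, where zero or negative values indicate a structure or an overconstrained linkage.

M = 11

[1;0;0] (link 0 is ground)
L+ [2;0;0]
L+ [3;0;0]
PS(1,2)∈J2 [3;0;1]
L+ [4;0;1]
R(0,3)∈J1 [4;1;1]
L+ [5;1;1]
C(0,2)∈J2 [5;1;2]
L+ [6;1;2]
P(1,0)∈J1 [6;2;2]
L+ [7;2;2]
PS(4,0)∈J2 [7;2;3]
PS(6,1)∈J2 [7;2;4]
C(3,5)∈J2 [7;2;5]
L+ [8;2;5]
C(7,3)∈J2 [8;2;6]
mobility = 21 − 4 − 6 = 11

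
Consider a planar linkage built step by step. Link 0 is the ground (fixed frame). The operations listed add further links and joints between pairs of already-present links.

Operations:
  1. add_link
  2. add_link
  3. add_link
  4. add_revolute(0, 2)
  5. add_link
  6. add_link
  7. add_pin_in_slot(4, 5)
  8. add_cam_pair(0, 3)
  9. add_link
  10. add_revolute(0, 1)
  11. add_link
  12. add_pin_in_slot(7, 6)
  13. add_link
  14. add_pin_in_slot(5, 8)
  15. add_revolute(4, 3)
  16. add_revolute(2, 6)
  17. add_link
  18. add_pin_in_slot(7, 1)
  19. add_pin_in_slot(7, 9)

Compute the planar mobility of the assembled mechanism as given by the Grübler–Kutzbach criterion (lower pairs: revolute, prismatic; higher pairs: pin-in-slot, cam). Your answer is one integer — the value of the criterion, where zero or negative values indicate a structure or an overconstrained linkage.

M = 13

link 0 = ground. State L|J1|J2 = 1|0|0
+link1  2|0|0
+link2  3|0|0
+link3  4|0|0
R(0,2) f=1→J1  4|1|0
+link4  5|1|0
+link5  6|1|0
PS(4,5) f=2→J2  6|1|1
C(0,3) f=2→J2  6|1|2
+link6  7|1|2
R(0,1) f=1→J1  7|2|2
+link7  8|2|2
PS(7,6) f=2→J2  8|2|3
+link8  9|2|3
PS(5,8) f=2→J2  9|2|4
R(4,3) f=1→J1  9|3|4
R(2,6) f=1→J1  9|4|4
+link9  10|4|4
PS(7,1) f=2→J2  10|4|5
PS(7,9) f=2→J2  10|4|6
M = 3(10−1)−2·4−6 = 27−8−6 = 13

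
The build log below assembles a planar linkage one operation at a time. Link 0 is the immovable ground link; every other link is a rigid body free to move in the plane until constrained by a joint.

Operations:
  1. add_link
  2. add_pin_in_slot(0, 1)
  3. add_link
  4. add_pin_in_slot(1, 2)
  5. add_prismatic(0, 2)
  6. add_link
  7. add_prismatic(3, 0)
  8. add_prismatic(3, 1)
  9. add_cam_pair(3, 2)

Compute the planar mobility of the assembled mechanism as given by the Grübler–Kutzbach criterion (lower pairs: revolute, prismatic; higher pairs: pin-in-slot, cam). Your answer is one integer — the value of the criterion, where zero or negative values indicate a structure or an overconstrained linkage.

M = 0

ground; <1,0,0>
#1 <2,0,0>
PS:0↔1 J2 <2,0,1>
#2 <3,0,1>
PS:1↔2 J2 <3,0,2>
P:0↔2 J1 <3,1,2>
#3 <4,1,2>
P:3↔0 J1 <4,2,2>
P:3↔1 J1 <4,3,2>
C:3↔2 J2 <4,3,3>
3×3 − 2×3 − 1×3 = 0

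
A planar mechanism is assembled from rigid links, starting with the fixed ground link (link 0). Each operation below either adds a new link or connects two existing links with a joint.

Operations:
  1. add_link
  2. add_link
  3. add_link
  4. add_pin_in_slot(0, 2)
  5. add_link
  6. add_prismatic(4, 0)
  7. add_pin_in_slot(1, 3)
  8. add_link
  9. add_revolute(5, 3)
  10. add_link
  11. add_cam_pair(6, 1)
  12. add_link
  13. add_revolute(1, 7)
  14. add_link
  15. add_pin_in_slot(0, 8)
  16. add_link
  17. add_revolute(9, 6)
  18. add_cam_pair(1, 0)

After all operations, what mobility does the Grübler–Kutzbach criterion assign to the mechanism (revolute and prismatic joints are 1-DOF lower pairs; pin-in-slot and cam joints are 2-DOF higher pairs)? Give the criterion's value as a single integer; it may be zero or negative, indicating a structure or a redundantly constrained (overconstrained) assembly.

M = 14

(L,J1,J2)=(1,0,0); link0 fixed
link1: (2,0,0)
link2: (3,0,0)
link3: (4,0,0)
PS 0-2 [J2]: (4,0,1)
link4: (5,0,1)
P 4-0 [J1]: (5,1,1)
PS 1-3 [J2]: (5,1,2)
link5: (6,1,2)
R 5-3 [J1]: (6,2,2)
link6: (7,2,2)
C 6-1 [J2]: (7,2,3)
link7: (8,2,3)
R 1-7 [J1]: (8,3,3)
link8: (9,3,3)
PS 0-8 [J2]: (9,3,4)
link9: (10,3,4)
R 9-6 [J1]: (10,4,4)
C 1-0 [J2]: (10,4,5)
Grübler: 3·9 − 2·4 − 5 = 14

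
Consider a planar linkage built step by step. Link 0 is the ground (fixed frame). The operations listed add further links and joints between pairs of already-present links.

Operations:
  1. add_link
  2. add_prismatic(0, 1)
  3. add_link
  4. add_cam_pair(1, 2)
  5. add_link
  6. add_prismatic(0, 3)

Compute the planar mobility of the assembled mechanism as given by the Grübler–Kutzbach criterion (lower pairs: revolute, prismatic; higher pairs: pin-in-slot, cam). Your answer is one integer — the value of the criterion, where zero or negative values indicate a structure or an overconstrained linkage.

L=1 J1=0 J2=0
add link → L=2 J1=0 J2=0
P@0,1 dof=1 J1 → L=2 J1=1 J2=0
add link → L=3 J1=1 J2=0
C@1,2 dof=2 J2 → L=3 J1=1 J2=1
add link → L=4 J1=1 J2=1
P@0,3 dof=1 J1 → L=4 J1=2 J2=1
M=3(L−1)−2J1−J2=3·3−2·2−1=4

M = 4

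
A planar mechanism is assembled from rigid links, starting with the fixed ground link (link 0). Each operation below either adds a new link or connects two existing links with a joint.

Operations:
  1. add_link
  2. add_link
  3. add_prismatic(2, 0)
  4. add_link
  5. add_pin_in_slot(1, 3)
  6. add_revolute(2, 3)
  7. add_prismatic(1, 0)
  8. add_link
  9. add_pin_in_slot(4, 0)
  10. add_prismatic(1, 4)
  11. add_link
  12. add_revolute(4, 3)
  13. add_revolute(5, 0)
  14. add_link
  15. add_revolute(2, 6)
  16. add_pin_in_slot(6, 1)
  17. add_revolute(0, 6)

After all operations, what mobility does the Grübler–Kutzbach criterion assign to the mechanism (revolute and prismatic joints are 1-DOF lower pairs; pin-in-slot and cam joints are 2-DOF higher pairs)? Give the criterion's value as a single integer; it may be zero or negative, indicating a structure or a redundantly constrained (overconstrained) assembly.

M = -1

ground; <1,0,0>
#1 <2,0,0>
#2 <3,0,0>
P:2↔0 J1 <3,1,0>
#3 <4,1,0>
PS:1↔3 J2 <4,1,1>
R:2↔3 J1 <4,2,1>
P:1↔0 J1 <4,3,1>
#4 <5,3,1>
PS:4↔0 J2 <5,3,2>
P:1↔4 J1 <5,4,2>
#5 <6,4,2>
R:4↔3 J1 <6,5,2>
R:5↔0 J1 <6,6,2>
#6 <7,6,2>
R:2↔6 J1 <7,7,2>
PS:6↔1 J2 <7,7,3>
R:0↔6 J1 <7,8,3>
3×6 − 2×8 − 1×3 = -1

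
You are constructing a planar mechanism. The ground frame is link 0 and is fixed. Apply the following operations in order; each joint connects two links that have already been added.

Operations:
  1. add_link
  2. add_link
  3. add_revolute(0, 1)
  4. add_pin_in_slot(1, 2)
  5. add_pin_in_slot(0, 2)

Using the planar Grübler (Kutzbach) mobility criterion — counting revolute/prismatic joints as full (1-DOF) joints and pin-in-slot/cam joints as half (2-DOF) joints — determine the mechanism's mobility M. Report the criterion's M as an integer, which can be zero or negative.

M = 2

L=1 J1=0 J2=0
add link → L=2 J1=0 J2=0
add link → L=3 J1=0 J2=0
R@0,1 dof=1 J1 → L=3 J1=1 J2=0
PS@1,2 dof=2 J2 → L=3 J1=1 J2=1
PS@0,2 dof=2 J2 → L=3 J1=1 J2=2
M=3(L−1)−2J1−J2=3·2−2·1−2=2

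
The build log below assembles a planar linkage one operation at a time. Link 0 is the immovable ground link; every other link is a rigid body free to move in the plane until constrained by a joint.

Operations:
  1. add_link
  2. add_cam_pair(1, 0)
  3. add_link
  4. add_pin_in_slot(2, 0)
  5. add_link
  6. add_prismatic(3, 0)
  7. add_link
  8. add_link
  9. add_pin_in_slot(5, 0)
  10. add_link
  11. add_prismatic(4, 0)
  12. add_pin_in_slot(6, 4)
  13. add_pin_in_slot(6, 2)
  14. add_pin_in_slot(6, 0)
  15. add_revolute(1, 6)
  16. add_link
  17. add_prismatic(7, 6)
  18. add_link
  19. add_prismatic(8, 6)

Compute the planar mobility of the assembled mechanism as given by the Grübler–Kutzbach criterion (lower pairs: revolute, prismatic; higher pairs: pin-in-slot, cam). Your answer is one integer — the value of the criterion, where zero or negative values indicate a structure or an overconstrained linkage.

M = 8

L=1 J1=0 J2=0
add link → L=2 J1=0 J2=0
C@1,0 dof=2 J2 → L=2 J1=0 J2=1
add link → L=3 J1=0 J2=1
PS@2,0 dof=2 J2 → L=3 J1=0 J2=2
add link → L=4 J1=0 J2=2
P@3,0 dof=1 J1 → L=4 J1=1 J2=2
add link → L=5 J1=1 J2=2
add link → L=6 J1=1 J2=2
PS@5,0 dof=2 J2 → L=6 J1=1 J2=3
add link → L=7 J1=1 J2=3
P@4,0 dof=1 J1 → L=7 J1=2 J2=3
PS@6,4 dof=2 J2 → L=7 J1=2 J2=4
PS@6,2 dof=2 J2 → L=7 J1=2 J2=5
PS@6,0 dof=2 J2 → L=7 J1=2 J2=6
R@1,6 dof=1 J1 → L=7 J1=3 J2=6
add link → L=8 J1=3 J2=6
P@7,6 dof=1 J1 → L=8 J1=4 J2=6
add link → L=9 J1=4 J2=6
P@8,6 dof=1 J1 → L=9 J1=5 J2=6
M=3(L−1)−2J1−J2=3·8−2·5−6=8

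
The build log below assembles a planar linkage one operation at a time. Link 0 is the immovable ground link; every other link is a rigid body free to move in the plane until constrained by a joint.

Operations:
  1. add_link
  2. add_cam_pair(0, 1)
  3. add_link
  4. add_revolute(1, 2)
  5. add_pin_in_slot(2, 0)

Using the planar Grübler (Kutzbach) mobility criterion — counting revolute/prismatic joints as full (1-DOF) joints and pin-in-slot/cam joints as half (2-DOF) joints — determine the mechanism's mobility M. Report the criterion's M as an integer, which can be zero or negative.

M = 2

ground; <1,0,0>
#1 <2,0,0>
C:0↔1 J2 <2,0,1>
#2 <3,0,1>
R:1↔2 J1 <3,1,1>
PS:2↔0 J2 <3,1,2>
3×2 − 2×1 − 1×2 = 2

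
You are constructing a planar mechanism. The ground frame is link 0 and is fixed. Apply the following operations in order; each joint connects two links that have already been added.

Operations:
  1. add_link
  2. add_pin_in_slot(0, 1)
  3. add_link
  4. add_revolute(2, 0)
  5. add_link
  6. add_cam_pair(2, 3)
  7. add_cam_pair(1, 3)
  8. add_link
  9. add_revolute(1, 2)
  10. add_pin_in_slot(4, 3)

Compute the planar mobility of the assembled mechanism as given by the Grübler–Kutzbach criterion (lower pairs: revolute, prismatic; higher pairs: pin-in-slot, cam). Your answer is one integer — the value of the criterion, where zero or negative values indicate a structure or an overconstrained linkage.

[1;0;0] (link 0 is ground)
L+ [2;0;0]
PS(0,1)∈J2 [2;0;1]
L+ [3;0;1]
R(2,0)∈J1 [3;1;1]
L+ [4;1;1]
C(2,3)∈J2 [4;1;2]
C(1,3)∈J2 [4;1;3]
L+ [5;1;3]
R(1,2)∈J1 [5;2;3]
PS(4,3)∈J2 [5;2;4]
mobility = 12 − 4 − 4 = 4

M = 4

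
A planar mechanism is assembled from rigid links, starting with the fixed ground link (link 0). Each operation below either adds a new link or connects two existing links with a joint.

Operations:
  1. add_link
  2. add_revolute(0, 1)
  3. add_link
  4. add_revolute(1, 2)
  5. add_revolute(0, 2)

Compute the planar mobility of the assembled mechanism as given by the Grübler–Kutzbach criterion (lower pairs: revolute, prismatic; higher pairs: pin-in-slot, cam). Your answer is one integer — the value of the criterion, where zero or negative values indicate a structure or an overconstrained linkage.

L=1 J1=0 J2=0
add link → L=2 J1=0 J2=0
R@0,1 dof=1 J1 → L=2 J1=1 J2=0
add link → L=3 J1=1 J2=0
R@1,2 dof=1 J1 → L=3 J1=2 J2=0
R@0,2 dof=1 J1 → L=3 J1=3 J2=0
M=3(L−1)−2J1−J2=3·2−2·3−0=0

M = 0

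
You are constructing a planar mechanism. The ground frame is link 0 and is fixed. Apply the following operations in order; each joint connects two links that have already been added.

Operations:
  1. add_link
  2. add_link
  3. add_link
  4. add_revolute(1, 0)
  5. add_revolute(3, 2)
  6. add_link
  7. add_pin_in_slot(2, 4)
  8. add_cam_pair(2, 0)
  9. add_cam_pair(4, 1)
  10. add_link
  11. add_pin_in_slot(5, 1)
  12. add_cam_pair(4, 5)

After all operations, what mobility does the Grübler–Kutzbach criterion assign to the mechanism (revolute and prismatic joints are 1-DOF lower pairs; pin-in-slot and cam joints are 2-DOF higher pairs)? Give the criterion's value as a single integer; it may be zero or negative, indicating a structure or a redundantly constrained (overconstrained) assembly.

[1;0;0] (link 0 is ground)
L+ [2;0;0]
L+ [3;0;0]
L+ [4;0;0]
R(1,0)∈J1 [4;1;0]
R(3,2)∈J1 [4;2;0]
L+ [5;2;0]
PS(2,4)∈J2 [5;2;1]
C(2,0)∈J2 [5;2;2]
C(4,1)∈J2 [5;2;3]
L+ [6;2;3]
PS(5,1)∈J2 [6;2;4]
C(4,5)∈J2 [6;2;5]
mobility = 15 − 4 − 5 = 6

M = 6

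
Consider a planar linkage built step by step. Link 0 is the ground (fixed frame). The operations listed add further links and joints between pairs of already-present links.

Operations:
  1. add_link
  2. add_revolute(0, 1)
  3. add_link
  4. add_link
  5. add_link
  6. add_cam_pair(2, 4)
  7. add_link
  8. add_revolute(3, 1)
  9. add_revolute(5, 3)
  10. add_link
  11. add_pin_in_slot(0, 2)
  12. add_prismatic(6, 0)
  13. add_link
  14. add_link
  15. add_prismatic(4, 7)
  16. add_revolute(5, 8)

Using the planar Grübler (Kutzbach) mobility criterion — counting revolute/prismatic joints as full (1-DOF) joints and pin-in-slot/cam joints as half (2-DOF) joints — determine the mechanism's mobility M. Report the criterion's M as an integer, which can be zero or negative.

M = 10

L=1 J1=0 J2=0
add link → L=2 J1=0 J2=0
R@0,1 dof=1 J1 → L=2 J1=1 J2=0
add link → L=3 J1=1 J2=0
add link → L=4 J1=1 J2=0
add link → L=5 J1=1 J2=0
C@2,4 dof=2 J2 → L=5 J1=1 J2=1
add link → L=6 J1=1 J2=1
R@3,1 dof=1 J1 → L=6 J1=2 J2=1
R@5,3 dof=1 J1 → L=6 J1=3 J2=1
add link → L=7 J1=3 J2=1
PS@0,2 dof=2 J2 → L=7 J1=3 J2=2
P@6,0 dof=1 J1 → L=7 J1=4 J2=2
add link → L=8 J1=4 J2=2
add link → L=9 J1=4 J2=2
P@4,7 dof=1 J1 → L=9 J1=5 J2=2
R@5,8 dof=1 J1 → L=9 J1=6 J2=2
M=3(L−1)−2J1−J2=3·8−2·6−2=10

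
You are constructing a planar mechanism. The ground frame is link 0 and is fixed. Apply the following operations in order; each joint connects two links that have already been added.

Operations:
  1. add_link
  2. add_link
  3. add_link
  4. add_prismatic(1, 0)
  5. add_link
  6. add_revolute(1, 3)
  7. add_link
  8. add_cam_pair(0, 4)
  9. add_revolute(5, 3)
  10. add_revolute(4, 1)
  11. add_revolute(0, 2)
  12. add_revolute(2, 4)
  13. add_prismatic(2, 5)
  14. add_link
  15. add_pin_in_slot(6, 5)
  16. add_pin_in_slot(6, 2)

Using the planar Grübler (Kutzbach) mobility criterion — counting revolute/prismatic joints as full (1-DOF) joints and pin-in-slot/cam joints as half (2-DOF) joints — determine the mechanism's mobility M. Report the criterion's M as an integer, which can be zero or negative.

(L,J1,J2)=(1,0,0); link0 fixed
link1: (2,0,0)
link2: (3,0,0)
link3: (4,0,0)
P 1-0 [J1]: (4,1,0)
link4: (5,1,0)
R 1-3 [J1]: (5,2,0)
link5: (6,2,0)
C 0-4 [J2]: (6,2,1)
R 5-3 [J1]: (6,3,1)
R 4-1 [J1]: (6,4,1)
R 0-2 [J1]: (6,5,1)
R 2-4 [J1]: (6,6,1)
P 2-5 [J1]: (6,7,1)
link6: (7,7,1)
PS 6-5 [J2]: (7,7,2)
PS 6-2 [J2]: (7,7,3)
Grübler: 3·6 − 2·7 − 3 = 1

M = 1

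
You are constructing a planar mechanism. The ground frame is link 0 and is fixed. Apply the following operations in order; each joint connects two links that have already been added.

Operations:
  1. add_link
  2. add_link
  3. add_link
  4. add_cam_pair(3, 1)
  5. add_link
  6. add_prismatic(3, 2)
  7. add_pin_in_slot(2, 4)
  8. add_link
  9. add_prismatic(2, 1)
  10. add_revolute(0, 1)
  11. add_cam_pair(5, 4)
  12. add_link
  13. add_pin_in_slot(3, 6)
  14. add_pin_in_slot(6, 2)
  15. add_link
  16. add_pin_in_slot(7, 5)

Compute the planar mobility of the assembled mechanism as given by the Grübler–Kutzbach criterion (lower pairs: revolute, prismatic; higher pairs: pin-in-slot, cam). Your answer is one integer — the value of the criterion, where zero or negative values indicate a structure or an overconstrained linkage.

M = 9

ground; <1,0,0>
#1 <2,0,0>
#2 <3,0,0>
#3 <4,0,0>
C:3↔1 J2 <4,0,1>
#4 <5,0,1>
P:3↔2 J1 <5,1,1>
PS:2↔4 J2 <5,1,2>
#5 <6,1,2>
P:2↔1 J1 <6,2,2>
R:0↔1 J1 <6,3,2>
C:5↔4 J2 <6,3,3>
#6 <7,3,3>
PS:3↔6 J2 <7,3,4>
PS:6↔2 J2 <7,3,5>
#7 <8,3,5>
PS:7↔5 J2 <8,3,6>
3×7 − 2×3 − 1×6 = 9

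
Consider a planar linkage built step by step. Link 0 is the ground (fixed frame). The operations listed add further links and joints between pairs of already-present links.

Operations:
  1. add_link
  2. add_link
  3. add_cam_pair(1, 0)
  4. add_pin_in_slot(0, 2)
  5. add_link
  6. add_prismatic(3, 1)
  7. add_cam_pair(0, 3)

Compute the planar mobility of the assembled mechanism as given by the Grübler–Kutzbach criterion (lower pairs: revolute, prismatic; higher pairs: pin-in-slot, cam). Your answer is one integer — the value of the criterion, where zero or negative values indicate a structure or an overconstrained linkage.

ground; <1,0,0>
#1 <2,0,0>
#2 <3,0,0>
C:1↔0 J2 <3,0,1>
PS:0↔2 J2 <3,0,2>
#3 <4,0,2>
P:3↔1 J1 <4,1,2>
C:0↔3 J2 <4,1,3>
3×3 − 2×1 − 1×3 = 4

M = 4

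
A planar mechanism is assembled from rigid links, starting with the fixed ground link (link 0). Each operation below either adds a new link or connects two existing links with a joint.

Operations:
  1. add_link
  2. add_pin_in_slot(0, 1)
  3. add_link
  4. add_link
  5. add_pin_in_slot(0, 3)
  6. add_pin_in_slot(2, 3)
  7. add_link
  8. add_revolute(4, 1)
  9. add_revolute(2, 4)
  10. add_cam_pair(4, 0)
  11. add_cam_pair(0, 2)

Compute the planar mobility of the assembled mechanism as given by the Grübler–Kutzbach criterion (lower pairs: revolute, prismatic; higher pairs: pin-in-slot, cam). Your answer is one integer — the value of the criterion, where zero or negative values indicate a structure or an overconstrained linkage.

[1;0;0] (link 0 is ground)
L+ [2;0;0]
PS(0,1)∈J2 [2;0;1]
L+ [3;0;1]
L+ [4;0;1]
PS(0,3)∈J2 [4;0;2]
PS(2,3)∈J2 [4;0;3]
L+ [5;0;3]
R(4,1)∈J1 [5;1;3]
R(2,4)∈J1 [5;2;3]
C(4,0)∈J2 [5;2;4]
C(0,2)∈J2 [5;2;5]
mobility = 12 − 4 − 5 = 3

M = 3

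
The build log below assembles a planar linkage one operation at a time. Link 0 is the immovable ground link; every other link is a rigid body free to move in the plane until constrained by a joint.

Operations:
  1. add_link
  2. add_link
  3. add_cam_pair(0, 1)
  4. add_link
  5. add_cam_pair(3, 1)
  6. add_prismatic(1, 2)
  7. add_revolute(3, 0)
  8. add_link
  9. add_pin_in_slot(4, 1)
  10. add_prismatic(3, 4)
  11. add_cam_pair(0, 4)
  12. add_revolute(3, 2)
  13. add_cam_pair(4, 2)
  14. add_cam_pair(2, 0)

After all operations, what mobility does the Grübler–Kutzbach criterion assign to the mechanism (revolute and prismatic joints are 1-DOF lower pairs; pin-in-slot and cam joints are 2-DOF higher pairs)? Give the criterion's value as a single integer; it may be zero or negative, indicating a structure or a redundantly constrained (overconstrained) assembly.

M = -2

L=1 J1=0 J2=0
add link → L=2 J1=0 J2=0
add link → L=3 J1=0 J2=0
C@0,1 dof=2 J2 → L=3 J1=0 J2=1
add link → L=4 J1=0 J2=1
C@3,1 dof=2 J2 → L=4 J1=0 J2=2
P@1,2 dof=1 J1 → L=4 J1=1 J2=2
R@3,0 dof=1 J1 → L=4 J1=2 J2=2
add link → L=5 J1=2 J2=2
PS@4,1 dof=2 J2 → L=5 J1=2 J2=3
P@3,4 dof=1 J1 → L=5 J1=3 J2=3
C@0,4 dof=2 J2 → L=5 J1=3 J2=4
R@3,2 dof=1 J1 → L=5 J1=4 J2=4
C@4,2 dof=2 J2 → L=5 J1=4 J2=5
C@2,0 dof=2 J2 → L=5 J1=4 J2=6
M=3(L−1)−2J1−J2=3·4−2·4−6=-2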